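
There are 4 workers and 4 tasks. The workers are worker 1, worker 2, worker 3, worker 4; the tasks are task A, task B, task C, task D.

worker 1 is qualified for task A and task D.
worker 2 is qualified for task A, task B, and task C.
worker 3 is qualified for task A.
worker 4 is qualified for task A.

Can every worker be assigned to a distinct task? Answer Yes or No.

The set {worker 3, worker 4} has only 1 neighbour ({task A}), so by Hall's theorem at most 3 of the 4 workers can be matched.
Hence no matching covers every worker.

No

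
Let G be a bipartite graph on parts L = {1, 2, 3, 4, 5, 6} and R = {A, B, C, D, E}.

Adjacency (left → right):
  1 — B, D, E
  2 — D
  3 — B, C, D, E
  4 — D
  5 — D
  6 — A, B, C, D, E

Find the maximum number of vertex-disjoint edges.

4

For example, pair 1→E, 2→D, 3→B, 6→A.
The set {2, 4, 5} has only 1 neighbour ({D}), so by Hall's theorem at most 4 of the 6 left vertices can be matched.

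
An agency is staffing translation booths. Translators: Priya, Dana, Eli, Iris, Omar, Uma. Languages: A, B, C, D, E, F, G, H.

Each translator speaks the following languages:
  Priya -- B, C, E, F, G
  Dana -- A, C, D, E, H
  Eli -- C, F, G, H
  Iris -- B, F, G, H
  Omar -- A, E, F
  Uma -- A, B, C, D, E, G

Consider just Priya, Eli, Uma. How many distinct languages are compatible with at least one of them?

8

The union of neighbours of {Priya, Eli, Uma} is {A, B, C, D, E, F, G, H}, which has 8 elements.
Since |N(S)| = 8 ≥ |S| = 3, Hall's condition holds for this subset.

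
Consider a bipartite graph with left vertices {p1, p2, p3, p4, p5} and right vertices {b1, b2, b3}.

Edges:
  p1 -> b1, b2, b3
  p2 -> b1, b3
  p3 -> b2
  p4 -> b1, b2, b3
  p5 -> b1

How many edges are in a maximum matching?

3

A valid assignment of size 3: p1–b3, p2–b1, p3–b2.
The set {p1, p2, p3, p4, p5} has only 3 neighbours ({b1, b2, b3}), so by Hall's theorem at most 3 of the 5 left vertices can be matched.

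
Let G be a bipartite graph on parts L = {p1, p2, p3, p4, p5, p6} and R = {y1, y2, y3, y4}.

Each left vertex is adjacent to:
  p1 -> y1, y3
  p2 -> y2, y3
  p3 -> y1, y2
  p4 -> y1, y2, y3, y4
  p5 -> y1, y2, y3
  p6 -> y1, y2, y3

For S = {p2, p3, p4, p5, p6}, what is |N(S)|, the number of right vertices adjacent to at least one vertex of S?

4

The union of neighbours of {p2, p3, p4, p5, p6} is {y1, y2, y3, y4}, which has 4 elements.
Since |N(S)| = 4 < |S| = 5, Hall's condition fails for this subset.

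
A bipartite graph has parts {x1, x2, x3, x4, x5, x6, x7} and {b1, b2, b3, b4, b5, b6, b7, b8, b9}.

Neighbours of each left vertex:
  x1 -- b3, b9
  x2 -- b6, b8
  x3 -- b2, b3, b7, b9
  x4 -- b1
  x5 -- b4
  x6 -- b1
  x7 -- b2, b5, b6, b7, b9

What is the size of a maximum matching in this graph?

6

One maximum matching: x1-b9, x2-b8, x3-b3, x4-b1, x5-b4, x7-b7.
The set {x4, x6} has only 1 neighbour ({b1}), so by Hall's theorem at most 6 of the 7 left vertices can be matched.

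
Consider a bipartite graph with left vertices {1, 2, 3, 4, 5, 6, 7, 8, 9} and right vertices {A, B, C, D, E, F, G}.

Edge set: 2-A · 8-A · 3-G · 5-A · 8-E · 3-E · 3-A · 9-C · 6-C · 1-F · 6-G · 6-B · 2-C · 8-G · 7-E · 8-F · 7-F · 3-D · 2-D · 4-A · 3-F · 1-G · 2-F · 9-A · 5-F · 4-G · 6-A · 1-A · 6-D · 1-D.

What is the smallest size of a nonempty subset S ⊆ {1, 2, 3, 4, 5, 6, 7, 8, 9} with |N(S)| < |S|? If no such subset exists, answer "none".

6

Take S = {1, 3, 4, 5, 7, 8}. Its neighbourhood is {A, D, E, F, G}, so |N(S)| = 5 < |S| = 6.
Every subset of size less than 6 has at least as many neighbours as members, so 6 is the minimum.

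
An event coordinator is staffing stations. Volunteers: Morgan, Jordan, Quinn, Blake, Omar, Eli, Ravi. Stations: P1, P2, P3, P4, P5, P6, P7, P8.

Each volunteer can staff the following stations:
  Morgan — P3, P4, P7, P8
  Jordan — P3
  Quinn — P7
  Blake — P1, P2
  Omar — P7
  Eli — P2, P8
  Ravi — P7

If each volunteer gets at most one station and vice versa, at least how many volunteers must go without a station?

2

For example, pair Morgan-P4, Jordan-P3, Quinn-P7, Blake-P1, Eli-P8.
The set {Quinn, Omar, Ravi} has only 1 neighbour ({P7}), so by Hall's theorem at most 5 of the 7 volunteers can be matched.
That matches 5 of the 7, leaving 2 unmatched; no matching can do better.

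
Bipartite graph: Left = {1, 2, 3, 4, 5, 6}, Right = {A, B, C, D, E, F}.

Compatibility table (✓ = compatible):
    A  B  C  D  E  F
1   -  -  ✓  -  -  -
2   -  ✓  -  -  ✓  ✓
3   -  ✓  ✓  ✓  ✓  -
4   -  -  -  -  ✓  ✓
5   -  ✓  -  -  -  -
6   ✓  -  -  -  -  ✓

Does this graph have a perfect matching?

Yes

One maximum matching: 1–C, 2–E, 3–D, 4–F, 5–B, 6–A.
Every left vertex is matched, so this is a perfect matching.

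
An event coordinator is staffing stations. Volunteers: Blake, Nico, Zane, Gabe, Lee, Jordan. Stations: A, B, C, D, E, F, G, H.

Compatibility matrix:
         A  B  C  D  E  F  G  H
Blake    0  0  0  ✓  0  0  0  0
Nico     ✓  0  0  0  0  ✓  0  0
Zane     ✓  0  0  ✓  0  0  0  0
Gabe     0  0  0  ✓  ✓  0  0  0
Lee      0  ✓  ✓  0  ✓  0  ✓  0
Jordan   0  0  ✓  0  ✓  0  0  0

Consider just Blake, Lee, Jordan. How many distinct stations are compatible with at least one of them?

The union of neighbours of {Blake, Lee, Jordan} is {B, C, D, E, G}, which has 5 elements.
Since |N(S)| = 5 ≥ |S| = 3, Hall's condition holds for this subset.

5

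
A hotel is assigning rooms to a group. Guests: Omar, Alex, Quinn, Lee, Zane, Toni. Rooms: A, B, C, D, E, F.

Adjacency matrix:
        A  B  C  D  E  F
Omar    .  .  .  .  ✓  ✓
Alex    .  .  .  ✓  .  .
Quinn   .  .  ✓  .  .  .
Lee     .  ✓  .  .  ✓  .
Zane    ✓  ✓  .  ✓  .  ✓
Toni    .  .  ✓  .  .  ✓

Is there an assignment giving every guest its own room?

One maximum matching: Omar→E, Alex→D, Quinn→C, Lee→B, Zane→A, Toni→F.
Every guest is matched, so this is a perfect matching.

Yes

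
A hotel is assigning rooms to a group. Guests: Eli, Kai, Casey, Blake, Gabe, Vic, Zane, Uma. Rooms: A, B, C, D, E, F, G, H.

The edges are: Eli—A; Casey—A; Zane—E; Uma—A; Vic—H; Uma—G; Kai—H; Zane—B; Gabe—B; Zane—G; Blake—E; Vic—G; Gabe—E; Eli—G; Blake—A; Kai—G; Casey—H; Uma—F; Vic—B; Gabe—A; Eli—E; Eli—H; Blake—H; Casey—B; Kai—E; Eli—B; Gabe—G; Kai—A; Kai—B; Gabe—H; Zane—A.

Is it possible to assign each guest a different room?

The set {Eli, Kai, Casey, Blake, Gabe, Vic, Zane} has only 5 neighbours ({A, B, E, G, H}), so by Hall's theorem at most 6 of the 8 guests can be matched.
Hence no matching covers every guest.

No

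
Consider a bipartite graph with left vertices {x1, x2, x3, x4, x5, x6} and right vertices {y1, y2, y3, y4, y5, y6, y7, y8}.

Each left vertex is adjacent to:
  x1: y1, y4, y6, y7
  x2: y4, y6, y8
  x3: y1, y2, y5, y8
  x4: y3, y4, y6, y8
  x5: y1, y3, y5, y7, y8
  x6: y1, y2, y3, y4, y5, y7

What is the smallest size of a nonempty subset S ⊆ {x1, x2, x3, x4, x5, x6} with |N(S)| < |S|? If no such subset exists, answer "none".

A matching saturating every left vertex exists, for instance x1→y1, x2→y4, x3→y2, x4→y8, x5→y3, x6→y7.
By Hall's marriage theorem, this means |N(S)| ≥ |S| for every subset S, so no violating subset exists.

none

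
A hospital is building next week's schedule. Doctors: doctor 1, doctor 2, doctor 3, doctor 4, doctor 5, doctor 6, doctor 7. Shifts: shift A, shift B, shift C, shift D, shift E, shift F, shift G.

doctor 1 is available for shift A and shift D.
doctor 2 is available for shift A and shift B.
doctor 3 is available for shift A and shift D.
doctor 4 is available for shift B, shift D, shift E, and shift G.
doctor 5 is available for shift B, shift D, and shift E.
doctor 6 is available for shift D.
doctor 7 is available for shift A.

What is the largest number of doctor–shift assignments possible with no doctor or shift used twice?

One maximum matching: doctor 1→shift D, doctor 2→shift B, doctor 3→shift A, doctor 4→shift G, doctor 5→shift E.
The set {doctor 1, doctor 3, doctor 6, doctor 7} has only 2 neighbours ({shift A, shift D}), so by Hall's theorem at most 5 of the 7 doctors can be matched.

5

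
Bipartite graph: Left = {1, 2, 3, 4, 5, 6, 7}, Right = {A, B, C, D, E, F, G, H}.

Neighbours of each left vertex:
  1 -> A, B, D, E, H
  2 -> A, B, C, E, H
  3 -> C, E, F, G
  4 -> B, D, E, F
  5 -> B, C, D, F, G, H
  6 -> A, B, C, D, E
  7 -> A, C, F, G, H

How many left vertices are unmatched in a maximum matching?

0

One maximum matching: 1-B, 2-A, 3-C, 4-D, 5-H, 6-E, 7-G.
All 7 left vertices are matched, so no larger matching exists.
That matches 7 of the 7, leaving 0 unmatched; no matching can do better.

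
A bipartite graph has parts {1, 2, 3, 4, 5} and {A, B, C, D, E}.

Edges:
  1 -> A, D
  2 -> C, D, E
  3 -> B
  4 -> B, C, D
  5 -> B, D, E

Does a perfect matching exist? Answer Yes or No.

Yes

A valid assignment of size 5: 1-A, 2-C, 3-B, 4-D, 5-E.
All 5 left vertices are covered.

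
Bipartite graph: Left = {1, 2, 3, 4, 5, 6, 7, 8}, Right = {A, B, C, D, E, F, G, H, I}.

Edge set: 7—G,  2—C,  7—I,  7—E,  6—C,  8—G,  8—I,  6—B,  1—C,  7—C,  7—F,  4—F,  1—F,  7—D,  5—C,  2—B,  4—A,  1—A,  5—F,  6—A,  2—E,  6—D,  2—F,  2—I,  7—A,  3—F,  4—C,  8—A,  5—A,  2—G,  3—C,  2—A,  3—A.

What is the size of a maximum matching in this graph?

A valid assignment of size 7: 1-A, 2-E, 3-C, 4-F, 6-B, 7-G, 8-I.
The set {1, 3, 4, 5} has only 3 neighbours ({A, C, F}), so by Hall's theorem at most 7 of the 8 left vertices can be matched.

7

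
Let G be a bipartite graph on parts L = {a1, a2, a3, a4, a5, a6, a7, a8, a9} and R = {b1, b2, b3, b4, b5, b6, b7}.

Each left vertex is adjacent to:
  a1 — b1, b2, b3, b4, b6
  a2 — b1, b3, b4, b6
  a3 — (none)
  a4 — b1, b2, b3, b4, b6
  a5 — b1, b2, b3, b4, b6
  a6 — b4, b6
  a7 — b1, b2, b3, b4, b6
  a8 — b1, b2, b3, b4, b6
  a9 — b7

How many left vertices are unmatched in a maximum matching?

3

One maximum matching: a1→b2, a2→b3, a4→b1, a5→b4, a6→b6, a9→b7.
The set {a1, a2, a3, a4, a5, a6, a7, a8} has only 5 neighbours ({b1, b2, b3, b4, b6}), so by Hall's theorem at most 6 of the 9 left vertices can be matched.
That matches 6 of the 9, leaving 3 unmatched; no matching can do better.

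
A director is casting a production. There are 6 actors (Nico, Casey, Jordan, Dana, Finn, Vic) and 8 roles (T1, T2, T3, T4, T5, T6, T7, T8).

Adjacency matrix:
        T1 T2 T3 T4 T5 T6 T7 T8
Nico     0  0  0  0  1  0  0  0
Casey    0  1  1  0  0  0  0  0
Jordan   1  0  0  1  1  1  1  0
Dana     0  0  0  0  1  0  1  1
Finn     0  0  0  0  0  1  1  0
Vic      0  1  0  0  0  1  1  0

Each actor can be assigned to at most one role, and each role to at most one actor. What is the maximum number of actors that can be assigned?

6

For example, pair Nico→T5, Casey→T2, Jordan→T4, Dana→T8, Finn→T6, Vic→T7.
All 6 actors are matched, so no larger matching exists.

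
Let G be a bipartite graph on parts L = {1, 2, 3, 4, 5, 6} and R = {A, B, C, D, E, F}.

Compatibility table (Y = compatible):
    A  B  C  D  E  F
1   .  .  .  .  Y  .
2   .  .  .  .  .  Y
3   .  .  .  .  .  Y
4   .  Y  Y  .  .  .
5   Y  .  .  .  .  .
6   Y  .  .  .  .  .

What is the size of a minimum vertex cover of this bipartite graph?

A maximum matching has 4 edges (e.g. 1–E, 2–F, 4–B, 5–A).
By König's theorem the minimum vertex cover has the same size. One such cover is {1, 4, A, F}.

4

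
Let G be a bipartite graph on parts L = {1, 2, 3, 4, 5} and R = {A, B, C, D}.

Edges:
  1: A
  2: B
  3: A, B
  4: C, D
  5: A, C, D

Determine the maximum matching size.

A valid assignment of size 4: 1→A, 2→B, 4→D, 5→C.
The set {1, 2, 3} has only 2 neighbours ({A, B}), so by Hall's theorem at most 4 of the 5 left vertices can be matched.

4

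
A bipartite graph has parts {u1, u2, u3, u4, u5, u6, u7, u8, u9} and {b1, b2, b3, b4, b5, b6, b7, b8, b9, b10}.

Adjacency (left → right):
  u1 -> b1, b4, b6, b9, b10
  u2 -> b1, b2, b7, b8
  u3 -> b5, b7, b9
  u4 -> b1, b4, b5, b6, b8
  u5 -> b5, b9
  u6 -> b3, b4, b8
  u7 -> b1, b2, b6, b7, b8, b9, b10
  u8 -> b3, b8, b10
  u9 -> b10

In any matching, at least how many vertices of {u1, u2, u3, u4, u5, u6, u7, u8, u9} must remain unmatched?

A valid assignment of size 9: u1-b4, u2-b7, u3-b5, u4-b6, u5-b9, u6-b8, u7-b1, u8-b3, u9-b10.
This saturates every left vertex, so 9 is the maximum.
That matches 9 of the 9, leaving 0 unmatched; no matching can do better.

0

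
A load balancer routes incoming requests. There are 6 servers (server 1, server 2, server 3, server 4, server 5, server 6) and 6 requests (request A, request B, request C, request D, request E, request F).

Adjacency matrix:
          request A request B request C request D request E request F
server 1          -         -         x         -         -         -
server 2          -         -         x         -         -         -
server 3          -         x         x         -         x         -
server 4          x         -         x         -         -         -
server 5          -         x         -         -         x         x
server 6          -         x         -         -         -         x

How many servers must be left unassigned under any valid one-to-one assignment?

1

One maximum matching: server 1→request C, server 3→request B, server 4→request A, server 5→request E, server 6→request F.
The set {server 1, server 2} has only 1 neighbour ({request C}), so by Hall's theorem at most 5 of the 6 servers can be matched.
That matches 5 of the 6, leaving 1 unmatched; no matching can do better.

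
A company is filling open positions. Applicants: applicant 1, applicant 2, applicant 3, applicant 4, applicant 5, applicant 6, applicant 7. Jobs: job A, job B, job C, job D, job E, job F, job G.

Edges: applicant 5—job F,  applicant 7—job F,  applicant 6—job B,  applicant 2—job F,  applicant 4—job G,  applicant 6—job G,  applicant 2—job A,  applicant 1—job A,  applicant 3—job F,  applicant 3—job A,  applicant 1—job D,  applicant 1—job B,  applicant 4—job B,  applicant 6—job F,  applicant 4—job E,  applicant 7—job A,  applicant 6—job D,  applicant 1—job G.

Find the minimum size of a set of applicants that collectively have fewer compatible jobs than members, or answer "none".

3

Take S = {applicant 2, applicant 3, applicant 5}. Its neighbourhood is {job A, job F}, so |N(S)| = 2 < |S| = 3.
Every subset of size less than 3 has at least as many neighbours as members, so 3 is the minimum.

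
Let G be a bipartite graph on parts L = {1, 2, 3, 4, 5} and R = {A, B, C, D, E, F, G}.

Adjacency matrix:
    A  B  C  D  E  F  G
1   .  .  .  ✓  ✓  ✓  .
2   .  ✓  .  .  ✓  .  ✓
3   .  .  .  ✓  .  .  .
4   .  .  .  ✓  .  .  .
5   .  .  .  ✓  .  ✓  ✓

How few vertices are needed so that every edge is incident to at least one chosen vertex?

4

A maximum matching has 4 edges (e.g. 1–E, 2–B, 3–D, 5–F).
By König's theorem the minimum vertex cover has the same size. One such cover is {1, 2, 5, D}.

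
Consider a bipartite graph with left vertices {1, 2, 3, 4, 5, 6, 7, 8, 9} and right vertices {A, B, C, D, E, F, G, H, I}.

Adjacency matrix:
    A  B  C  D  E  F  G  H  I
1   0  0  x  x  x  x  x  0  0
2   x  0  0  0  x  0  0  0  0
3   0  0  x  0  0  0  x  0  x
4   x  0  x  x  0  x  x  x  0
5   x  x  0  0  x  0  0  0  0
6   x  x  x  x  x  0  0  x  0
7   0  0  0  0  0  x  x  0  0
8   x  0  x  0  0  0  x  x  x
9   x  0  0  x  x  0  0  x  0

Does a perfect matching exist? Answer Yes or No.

Yes

For example, pair 1-G, 2-A, 3-I, 4-C, 5-B, 6-D, 7-F, 8-H, 9-E.
All 9 left vertices are covered.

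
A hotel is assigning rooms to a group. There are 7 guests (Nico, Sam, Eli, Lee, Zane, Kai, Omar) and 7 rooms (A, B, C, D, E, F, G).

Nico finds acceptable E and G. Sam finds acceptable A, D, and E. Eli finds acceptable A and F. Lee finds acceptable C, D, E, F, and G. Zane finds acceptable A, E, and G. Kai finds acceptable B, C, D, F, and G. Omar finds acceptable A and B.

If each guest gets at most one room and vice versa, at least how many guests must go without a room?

For example, pair Nico→E, Sam→D, Eli→F, Lee→C, Zane→A, Kai→G, Omar→B.
This saturates every guest, so 7 is the maximum.
That matches 7 of the 7, leaving 0 unmatched; no matching can do better.

0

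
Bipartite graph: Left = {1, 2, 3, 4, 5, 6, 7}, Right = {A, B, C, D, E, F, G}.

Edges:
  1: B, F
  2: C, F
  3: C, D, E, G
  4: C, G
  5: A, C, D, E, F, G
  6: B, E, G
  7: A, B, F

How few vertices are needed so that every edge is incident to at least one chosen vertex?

The 7 edges 1–F, 2–C, 3–D, 4–G, 5–A, 6–E, 7–B form a matching, so any vertex cover needs at least 7 vertices (one per matched edge).
Conversely {1, 2, 3, 4, 5, 6, 7} meets every edge and has exactly 7 vertices, so 7 is optimal.

7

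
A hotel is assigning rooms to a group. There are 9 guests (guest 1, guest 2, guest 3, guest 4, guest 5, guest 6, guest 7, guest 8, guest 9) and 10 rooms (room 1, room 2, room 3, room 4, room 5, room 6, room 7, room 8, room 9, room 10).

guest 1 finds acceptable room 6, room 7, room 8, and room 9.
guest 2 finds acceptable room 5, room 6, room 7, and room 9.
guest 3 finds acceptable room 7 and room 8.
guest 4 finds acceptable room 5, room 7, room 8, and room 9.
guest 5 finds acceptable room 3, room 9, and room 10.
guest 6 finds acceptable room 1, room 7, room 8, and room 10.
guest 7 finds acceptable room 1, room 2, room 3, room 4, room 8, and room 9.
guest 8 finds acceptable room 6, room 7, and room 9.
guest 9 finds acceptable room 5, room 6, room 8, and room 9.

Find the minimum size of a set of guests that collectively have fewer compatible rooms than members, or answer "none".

Take S = {guest 1, guest 2, guest 3, guest 4, guest 8, guest 9}. Its neighbourhood is {room 5, room 6, room 7, room 8, room 9}, so |N(S)| = 5 < |S| = 6.
Every subset of size less than 6 has at least as many neighbours as members, so 6 is the minimum.

6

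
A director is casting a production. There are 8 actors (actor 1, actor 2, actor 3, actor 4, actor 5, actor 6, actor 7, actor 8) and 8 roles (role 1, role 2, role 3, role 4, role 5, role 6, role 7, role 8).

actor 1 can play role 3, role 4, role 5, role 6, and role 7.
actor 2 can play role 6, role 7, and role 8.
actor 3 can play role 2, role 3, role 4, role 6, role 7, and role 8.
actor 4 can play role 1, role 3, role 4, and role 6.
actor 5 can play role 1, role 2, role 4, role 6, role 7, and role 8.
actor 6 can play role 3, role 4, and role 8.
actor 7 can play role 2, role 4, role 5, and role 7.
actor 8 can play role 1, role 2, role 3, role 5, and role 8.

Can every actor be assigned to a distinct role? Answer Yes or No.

A valid assignment of size 8: actor 1–role 4, actor 2–role 6, actor 3–role 7, actor 4–role 3, actor 5–role 2, actor 6–role 8, actor 7–role 5, actor 8–role 1.
Every actor is matched, so this is a perfect matching.

Yes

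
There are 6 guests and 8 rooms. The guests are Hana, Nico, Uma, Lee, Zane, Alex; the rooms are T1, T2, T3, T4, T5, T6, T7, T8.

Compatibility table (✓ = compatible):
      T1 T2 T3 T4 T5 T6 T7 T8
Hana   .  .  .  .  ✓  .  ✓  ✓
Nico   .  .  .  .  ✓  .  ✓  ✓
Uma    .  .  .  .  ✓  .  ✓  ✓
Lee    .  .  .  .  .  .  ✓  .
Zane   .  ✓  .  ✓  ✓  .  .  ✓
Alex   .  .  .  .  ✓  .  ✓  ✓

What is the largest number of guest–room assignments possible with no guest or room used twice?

4

One maximum matching: Hana→T5, Nico→T7, Uma→T8, Zane→T2.
The set {Hana, Nico, Uma, Lee, Alex} has only 3 neighbours ({T5, T7, T8}), so by Hall's theorem at most 4 of the 6 guests can be matched.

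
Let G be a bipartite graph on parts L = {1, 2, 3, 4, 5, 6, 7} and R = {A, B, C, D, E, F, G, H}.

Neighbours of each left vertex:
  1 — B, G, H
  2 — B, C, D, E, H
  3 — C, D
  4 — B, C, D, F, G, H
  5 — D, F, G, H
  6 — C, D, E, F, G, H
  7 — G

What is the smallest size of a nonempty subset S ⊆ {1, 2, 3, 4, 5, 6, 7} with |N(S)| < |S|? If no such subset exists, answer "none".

none

A matching saturating every left vertex exists, for instance 1→B, 2→H, 3→C, 4→F, 5→D, 6→E, 7→G.
By Hall's marriage theorem, this means |N(S)| ≥ |S| for every subset S, so no violating subset exists.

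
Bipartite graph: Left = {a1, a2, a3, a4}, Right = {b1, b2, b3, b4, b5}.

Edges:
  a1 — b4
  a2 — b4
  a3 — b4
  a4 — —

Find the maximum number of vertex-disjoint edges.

1

One maximum matching: a1→b4.
The set {a1, a2, a3, a4} has only 1 neighbour ({b4}), so by Hall's theorem at most 1 of the 4 left vertices can be matched.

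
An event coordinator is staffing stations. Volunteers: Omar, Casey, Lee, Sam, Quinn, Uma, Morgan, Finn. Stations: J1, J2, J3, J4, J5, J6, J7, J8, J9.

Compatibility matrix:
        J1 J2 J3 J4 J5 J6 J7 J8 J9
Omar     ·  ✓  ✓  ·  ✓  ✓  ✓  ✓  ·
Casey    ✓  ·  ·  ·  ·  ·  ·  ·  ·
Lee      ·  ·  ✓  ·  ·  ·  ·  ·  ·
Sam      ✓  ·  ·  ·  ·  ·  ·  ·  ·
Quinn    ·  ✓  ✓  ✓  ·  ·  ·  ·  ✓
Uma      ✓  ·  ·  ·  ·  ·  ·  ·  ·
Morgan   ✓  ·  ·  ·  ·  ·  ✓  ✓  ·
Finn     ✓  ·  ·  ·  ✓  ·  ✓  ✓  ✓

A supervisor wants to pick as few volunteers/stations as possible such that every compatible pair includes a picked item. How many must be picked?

6

A maximum matching has 6 edges (e.g. Omar–J6, Casey–J1, Lee–J3, Quinn–J2, Morgan–J7, Finn–J9).
By König's theorem the minimum vertex cover has the same size. One such cover is {Omar, Lee, Quinn, Morgan, Finn, J1}.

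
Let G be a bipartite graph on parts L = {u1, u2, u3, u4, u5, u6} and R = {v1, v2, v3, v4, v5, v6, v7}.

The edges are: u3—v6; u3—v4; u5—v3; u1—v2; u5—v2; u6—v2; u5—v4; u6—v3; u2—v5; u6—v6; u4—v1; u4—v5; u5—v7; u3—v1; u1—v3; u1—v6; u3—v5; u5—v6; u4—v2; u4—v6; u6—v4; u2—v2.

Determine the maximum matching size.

6

A valid assignment of size 6: u1-v3, u2-v5, u3-v6, u4-v1, u5-v4, u6-v2.
All 6 left vertices are matched, so no larger matching exists.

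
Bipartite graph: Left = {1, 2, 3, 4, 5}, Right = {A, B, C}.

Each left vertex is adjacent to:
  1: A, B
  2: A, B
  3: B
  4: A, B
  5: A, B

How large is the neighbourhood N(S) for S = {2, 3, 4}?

2

The union of neighbours of {2, 3, 4} is {A, B}, which has 2 elements.
Since |N(S)| = 2 < |S| = 3, Hall's condition fails for this subset.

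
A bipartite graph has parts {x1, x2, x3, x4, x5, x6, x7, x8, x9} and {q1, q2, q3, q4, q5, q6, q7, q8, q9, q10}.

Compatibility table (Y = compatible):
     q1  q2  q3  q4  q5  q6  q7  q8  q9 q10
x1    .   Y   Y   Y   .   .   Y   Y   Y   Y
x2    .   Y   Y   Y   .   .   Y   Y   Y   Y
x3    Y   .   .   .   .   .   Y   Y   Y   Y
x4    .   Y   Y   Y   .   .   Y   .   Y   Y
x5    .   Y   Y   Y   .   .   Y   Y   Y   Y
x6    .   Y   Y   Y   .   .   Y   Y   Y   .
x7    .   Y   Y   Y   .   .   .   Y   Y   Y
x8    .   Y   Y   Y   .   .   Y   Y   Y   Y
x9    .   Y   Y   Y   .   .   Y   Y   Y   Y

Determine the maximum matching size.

A valid assignment of size 8: x1-q10, x2-q3, x3-q1, x4-q2, x5-q8, x6-q7, x7-q4, x8-q9.
The set {x1, x2, x4, x5, x6, x7, x8, x9} has only 7 neighbours ({q10, q2, q3, q4, q7, q8, q9}), so by Hall's theorem at most 8 of the 9 left vertices can be matched.

8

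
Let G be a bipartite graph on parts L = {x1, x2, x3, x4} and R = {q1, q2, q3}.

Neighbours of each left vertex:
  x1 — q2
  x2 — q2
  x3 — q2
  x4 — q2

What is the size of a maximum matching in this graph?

A valid assignment of size 1: x1→q2.
The set {x1, x2, x3, x4} has only 1 neighbour ({q2}), so by Hall's theorem at most 1 of the 4 left vertices can be matched.

1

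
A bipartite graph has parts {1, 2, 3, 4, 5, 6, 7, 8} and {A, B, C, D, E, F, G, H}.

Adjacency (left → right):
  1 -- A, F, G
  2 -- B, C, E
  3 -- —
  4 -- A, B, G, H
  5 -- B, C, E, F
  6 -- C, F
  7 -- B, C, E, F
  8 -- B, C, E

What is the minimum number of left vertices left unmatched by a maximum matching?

For example, pair 1→A, 2→C, 4→G, 5→E, 6→F, 7→B.
The set {2, 3, 5, 6, 7, 8} has only 4 neighbours ({B, C, E, F}), so by Hall's theorem at most 6 of the 8 left vertices can be matched.
That matches 6 of the 8, leaving 2 unmatched; no matching can do better.

2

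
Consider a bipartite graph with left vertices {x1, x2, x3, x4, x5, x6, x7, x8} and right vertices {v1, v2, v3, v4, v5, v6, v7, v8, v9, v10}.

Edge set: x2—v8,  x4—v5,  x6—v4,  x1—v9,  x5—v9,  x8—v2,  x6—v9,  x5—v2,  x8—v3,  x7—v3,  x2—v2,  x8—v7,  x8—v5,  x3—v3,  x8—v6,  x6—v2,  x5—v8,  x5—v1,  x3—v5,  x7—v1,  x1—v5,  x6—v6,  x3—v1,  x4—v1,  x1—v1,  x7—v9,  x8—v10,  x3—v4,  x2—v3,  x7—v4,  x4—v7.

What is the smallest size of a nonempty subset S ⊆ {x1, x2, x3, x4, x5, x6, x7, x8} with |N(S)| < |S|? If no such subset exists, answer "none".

A matching saturating every left vertex exists, for instance x1→v9, x2→v3, x3→v4, x4→v7, x5→v2, x6→v6, x7→v1, x8→v10.
By Hall's marriage theorem, this means |N(S)| ≥ |S| for every subset S, so no violating subset exists.

none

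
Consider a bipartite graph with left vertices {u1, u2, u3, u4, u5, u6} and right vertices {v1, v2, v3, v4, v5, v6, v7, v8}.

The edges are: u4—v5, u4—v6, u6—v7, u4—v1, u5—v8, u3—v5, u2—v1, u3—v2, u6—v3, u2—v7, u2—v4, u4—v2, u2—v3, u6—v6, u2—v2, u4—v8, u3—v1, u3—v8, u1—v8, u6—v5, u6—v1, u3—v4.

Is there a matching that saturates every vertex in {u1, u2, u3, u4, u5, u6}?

No

The set {u1, u5} has only 1 neighbour ({v8}), so by Hall's theorem at most 5 of the 6 left vertices can be matched.
Hence no matching covers every left vertex.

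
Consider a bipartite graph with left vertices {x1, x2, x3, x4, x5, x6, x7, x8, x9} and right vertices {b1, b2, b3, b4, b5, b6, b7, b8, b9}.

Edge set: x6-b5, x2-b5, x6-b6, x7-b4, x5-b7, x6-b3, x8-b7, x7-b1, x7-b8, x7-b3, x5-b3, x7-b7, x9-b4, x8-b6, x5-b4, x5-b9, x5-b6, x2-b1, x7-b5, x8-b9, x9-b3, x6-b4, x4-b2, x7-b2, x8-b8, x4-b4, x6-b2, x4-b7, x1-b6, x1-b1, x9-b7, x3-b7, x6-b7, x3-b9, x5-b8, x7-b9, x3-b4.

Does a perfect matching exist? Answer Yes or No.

Yes

For example, pair x1–b6, x2–b5, x3–b9, x4–b2, x5–b7, x6–b4, x7–b1, x8–b8, x9–b3.
All 9 left vertices are covered.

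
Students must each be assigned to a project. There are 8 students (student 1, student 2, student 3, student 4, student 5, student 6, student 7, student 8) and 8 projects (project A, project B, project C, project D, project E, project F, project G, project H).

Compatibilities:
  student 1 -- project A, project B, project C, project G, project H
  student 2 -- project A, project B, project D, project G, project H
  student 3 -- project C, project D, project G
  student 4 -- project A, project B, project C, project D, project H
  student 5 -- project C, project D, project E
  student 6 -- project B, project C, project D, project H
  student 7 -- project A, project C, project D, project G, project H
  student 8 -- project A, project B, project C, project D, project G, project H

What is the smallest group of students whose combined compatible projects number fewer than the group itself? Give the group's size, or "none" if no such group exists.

7

Take S = {student 1, student 2, student 3, student 4, student 6, student 7, student 8}. Its neighbourhood is {project A, project B, project C, project D, project G, project H}, so |N(S)| = 6 < |S| = 7.
Every subset of size less than 7 has at least as many neighbours as members, so 7 is the minimum.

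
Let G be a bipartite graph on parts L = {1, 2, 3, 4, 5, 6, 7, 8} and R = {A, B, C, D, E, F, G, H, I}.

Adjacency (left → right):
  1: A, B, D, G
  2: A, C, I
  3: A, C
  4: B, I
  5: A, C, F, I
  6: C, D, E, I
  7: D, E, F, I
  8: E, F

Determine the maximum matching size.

8

For example, pair 1→G, 2→I, 3→A, 4→B, 5→F, 6→C, 7→D, 8→E.
All 8 left vertices are matched, so no larger matching exists.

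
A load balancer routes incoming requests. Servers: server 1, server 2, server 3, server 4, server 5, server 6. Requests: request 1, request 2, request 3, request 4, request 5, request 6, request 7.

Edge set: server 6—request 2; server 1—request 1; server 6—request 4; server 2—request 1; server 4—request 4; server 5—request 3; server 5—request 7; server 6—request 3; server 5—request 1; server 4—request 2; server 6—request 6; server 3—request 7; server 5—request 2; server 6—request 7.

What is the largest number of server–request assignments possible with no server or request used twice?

For example, pair server 1–request 1, server 3–request 7, server 4–request 4, server 5–request 3, server 6–request 6.
The set {server 1, server 2} has only 1 neighbour ({request 1}), so by Hall's theorem at most 5 of the 6 servers can be matched.

5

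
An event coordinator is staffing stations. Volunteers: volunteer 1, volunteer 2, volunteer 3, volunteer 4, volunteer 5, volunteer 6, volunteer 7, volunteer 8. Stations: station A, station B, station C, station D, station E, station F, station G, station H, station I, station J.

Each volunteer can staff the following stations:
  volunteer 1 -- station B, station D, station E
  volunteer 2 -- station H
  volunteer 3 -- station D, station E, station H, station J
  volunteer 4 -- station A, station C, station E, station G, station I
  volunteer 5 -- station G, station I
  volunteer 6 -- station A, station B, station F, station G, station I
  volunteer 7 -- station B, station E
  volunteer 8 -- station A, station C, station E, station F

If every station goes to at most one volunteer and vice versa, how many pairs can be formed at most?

One maximum matching: volunteer 1-station D, volunteer 2-station H, volunteer 3-station J, volunteer 4-station C, volunteer 5-station G, volunteer 6-station I, volunteer 7-station B, volunteer 8-station A.
All 8 volunteers are matched, so no larger matching exists.

8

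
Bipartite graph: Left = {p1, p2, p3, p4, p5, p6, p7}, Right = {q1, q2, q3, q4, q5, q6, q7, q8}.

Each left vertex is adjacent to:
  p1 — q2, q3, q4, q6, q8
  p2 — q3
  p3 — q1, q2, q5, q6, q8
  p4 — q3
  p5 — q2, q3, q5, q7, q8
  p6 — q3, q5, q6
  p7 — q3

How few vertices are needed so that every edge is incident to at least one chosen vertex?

The 5 edges p1–q4, p2–q3, p3–q1, p5–q7, p6–q6 form a matching, so any vertex cover needs at least 5 vertices (one per matched edge).
Conversely {p1, p3, p5, p6, q3} meets every edge and has exactly 5 vertices, so 5 is optimal.

5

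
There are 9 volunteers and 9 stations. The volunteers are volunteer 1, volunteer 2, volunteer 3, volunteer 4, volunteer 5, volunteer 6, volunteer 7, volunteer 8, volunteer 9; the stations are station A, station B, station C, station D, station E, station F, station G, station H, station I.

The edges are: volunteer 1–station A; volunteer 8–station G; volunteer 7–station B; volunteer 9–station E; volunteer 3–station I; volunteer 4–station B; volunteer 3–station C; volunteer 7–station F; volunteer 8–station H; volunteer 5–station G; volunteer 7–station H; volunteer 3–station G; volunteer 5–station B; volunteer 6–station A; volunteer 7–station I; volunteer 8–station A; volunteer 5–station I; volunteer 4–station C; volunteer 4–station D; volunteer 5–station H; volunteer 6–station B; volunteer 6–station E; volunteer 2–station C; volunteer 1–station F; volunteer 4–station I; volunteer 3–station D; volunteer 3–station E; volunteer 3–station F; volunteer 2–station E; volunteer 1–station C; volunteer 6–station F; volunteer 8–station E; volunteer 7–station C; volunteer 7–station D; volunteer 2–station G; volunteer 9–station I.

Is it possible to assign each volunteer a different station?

For example, pair volunteer 1–station C, volunteer 2–station G, volunteer 3–station I, volunteer 4–station D, volunteer 5–station H, volunteer 6–station F, volunteer 7–station B, volunteer 8–station A, volunteer 9–station E.
Every volunteer is matched, so this is a perfect matching.

Yes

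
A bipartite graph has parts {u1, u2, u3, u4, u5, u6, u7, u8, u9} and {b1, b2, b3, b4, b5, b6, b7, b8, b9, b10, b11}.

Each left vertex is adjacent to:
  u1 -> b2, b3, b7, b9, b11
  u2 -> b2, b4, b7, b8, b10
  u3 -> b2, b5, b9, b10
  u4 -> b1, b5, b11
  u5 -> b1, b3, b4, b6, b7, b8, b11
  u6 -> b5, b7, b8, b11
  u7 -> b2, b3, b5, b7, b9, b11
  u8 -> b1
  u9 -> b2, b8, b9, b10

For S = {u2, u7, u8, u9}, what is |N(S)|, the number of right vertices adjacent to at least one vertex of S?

10

The union of neighbours of {u2, u7, u8, u9} is {b1, b2, b3, b4, b5, b7, b8, b9, b10, b11}, which has 10 elements.
Since |N(S)| = 10 ≥ |S| = 4, Hall's condition holds for this subset.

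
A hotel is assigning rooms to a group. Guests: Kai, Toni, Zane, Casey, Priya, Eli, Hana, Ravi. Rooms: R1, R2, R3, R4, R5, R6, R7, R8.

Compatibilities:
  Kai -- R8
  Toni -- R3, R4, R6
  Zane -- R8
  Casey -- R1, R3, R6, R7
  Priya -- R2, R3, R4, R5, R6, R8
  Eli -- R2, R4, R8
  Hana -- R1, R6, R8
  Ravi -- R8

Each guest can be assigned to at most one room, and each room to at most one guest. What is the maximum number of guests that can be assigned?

6

One maximum matching: Kai→R8, Toni→R4, Casey→R7, Priya→R3, Eli→R2, Hana→R6.
The set {Kai, Zane, Ravi} has only 1 neighbour ({R8}), so by Hall's theorem at most 6 of the 8 guests can be matched.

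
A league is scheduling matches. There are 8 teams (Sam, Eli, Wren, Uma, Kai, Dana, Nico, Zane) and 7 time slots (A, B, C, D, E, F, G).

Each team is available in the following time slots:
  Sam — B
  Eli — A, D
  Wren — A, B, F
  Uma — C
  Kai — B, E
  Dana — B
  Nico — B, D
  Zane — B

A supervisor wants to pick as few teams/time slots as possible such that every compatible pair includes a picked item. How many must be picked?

6

{Eli, Wren, Uma, Kai, Nico, B} is a vertex cover of size 6: every edge has an endpoint in this set.
No smaller cover exists because Sam–B, Eli–A, Wren–F, Uma–C, Kai–E, Nico–D is a matching of size 6, and a cover must include an endpoint of each of these disjoint edges (König's theorem).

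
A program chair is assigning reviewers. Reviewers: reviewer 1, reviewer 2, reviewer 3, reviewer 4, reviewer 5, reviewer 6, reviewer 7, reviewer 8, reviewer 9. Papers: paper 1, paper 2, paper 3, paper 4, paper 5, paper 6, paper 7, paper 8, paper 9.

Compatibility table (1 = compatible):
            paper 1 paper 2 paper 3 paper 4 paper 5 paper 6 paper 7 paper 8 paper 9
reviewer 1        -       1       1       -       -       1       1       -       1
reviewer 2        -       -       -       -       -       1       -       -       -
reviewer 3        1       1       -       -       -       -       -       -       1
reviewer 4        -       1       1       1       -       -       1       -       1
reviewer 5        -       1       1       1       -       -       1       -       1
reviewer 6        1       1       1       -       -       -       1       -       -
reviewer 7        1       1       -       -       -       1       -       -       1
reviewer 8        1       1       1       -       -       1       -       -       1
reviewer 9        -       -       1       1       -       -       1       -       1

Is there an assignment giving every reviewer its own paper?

The set {reviewer 1, reviewer 2, reviewer 3, reviewer 4, reviewer 5, reviewer 6, reviewer 7, reviewer 8, reviewer 9} has only 7 neighbours ({paper 1, paper 2, paper 3, paper 4, paper 6, paper 7, paper 9}), so by Hall's theorem at most 7 of the 9 reviewers can be matched.
Hence no matching covers every reviewer.

No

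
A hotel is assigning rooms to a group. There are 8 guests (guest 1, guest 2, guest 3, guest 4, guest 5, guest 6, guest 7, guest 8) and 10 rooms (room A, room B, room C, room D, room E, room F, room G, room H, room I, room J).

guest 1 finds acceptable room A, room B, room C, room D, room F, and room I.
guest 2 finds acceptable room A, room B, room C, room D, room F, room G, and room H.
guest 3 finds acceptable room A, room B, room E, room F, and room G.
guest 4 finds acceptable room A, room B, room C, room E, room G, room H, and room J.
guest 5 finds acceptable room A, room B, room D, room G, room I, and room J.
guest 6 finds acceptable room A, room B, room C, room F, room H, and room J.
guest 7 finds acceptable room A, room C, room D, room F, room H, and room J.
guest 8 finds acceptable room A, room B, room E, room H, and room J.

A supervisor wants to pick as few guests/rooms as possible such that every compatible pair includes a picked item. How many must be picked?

8

The 8 edges guest 1–room I, guest 2–room G, guest 3–room E, guest 4–room C, guest 5–room A, guest 6–room F, guest 7–room D, guest 8–room J form a matching, so any vertex cover needs at least 8 vertices (one per matched edge).
Conversely {guest 1, guest 2, guest 3, guest 4, guest 5, guest 6, guest 7, guest 8} meets every edge and has exactly 8 vertices, so 8 is optimal.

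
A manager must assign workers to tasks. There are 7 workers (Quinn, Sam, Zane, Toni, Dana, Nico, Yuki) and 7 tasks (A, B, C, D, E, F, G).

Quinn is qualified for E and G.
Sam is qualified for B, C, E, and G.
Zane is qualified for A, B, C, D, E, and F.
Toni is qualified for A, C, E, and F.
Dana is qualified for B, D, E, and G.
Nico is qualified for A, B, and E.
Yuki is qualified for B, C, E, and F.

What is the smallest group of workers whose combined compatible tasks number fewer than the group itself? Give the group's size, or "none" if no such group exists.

none

A matching saturating every worker exists, for instance Quinn→G, Sam→C, Zane→A, Toni→F, Dana→D, Nico→E, Yuki→B.
By Hall's marriage theorem, this means |N(S)| ≥ |S| for every subset S, so no violating subset exists.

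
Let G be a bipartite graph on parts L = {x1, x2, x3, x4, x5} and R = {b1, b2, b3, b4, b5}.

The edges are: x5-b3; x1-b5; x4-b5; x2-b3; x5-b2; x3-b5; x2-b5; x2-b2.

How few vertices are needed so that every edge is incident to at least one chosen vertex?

{x2, x5, b5} is a vertex cover of size 3: every edge has an endpoint in this set.
No smaller cover exists because x1–b5, x2–b2, x5–b3 is a matching of size 3, and a cover must include an endpoint of each of these disjoint edges (König's theorem).

3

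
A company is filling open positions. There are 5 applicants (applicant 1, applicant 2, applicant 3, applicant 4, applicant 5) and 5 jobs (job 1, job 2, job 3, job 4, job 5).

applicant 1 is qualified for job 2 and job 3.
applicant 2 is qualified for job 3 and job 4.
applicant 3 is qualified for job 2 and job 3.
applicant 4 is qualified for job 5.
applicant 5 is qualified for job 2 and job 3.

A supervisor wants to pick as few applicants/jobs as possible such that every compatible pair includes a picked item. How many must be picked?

A maximum matching has 4 edges (e.g. applicant 1–job 3, applicant 2–job 4, applicant 3–job 2, applicant 4–job 5).
By König's theorem the minimum vertex cover has the same size. One such cover is {applicant 2, applicant 4, job 2, job 3}.

4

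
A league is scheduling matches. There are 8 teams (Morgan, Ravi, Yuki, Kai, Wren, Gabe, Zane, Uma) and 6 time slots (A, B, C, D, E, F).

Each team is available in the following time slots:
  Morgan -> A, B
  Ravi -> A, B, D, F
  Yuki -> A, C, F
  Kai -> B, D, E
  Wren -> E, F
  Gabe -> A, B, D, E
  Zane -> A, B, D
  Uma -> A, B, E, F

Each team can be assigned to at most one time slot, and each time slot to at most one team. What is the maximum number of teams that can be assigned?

A valid assignment of size 6: Morgan→A, Ravi→D, Yuki→C, Kai→E, Wren→F, Gabe→B.
The set {Morgan, Ravi, Kai, Wren, Gabe, Zane, Uma} has only 5 neighbours ({A, B, D, E, F}), so by Hall's theorem at most 6 of the 8 teams can be matched.

6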